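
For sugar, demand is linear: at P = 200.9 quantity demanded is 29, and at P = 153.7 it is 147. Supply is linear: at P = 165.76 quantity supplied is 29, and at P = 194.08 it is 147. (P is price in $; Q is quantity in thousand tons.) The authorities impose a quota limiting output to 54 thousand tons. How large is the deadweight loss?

Demand slope = (153.7 − 200.9)/(147 − 29) = −0.4, so P = 212.5 − 0.4Q.
Supply slope = (194.08 − 165.76)/(147 − 29) = 0.24, so P = 158.8 + 0.24Q.
Competitive equilibrium: 212.5 − 0.4Q = 158.8 + 0.24Q → Q* = 83.9063, P* = 178.9375.
At Q = 54: demand price = 212.5 − 0.4·54 = 190.9; supply price = 158.8 + 0.24·54 = 171.76.
ΔQ = 83.9063 − 54 = 29.9063; wedge = 190.9 − 171.76 = 19.14.
Welfare loss = ½ × 29.9063 × 19.14 = $286.20 thousand.

$286.20 thousand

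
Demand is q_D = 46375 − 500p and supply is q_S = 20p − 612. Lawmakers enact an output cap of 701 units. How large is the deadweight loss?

In inverse form: demand p = 92.75 − 0.002q, supply p = 30.6 + 0.05q.
Competitive equilibrium: 92.75 − 0.002q = 30.6 + 0.05q → q* = 1195.1923, p* = 90.3596.
At q = 701: demand price = 92.75 − 0.002·701 = 91.348; supply price = 30.6 + 0.05·701 = 65.65.
Δq = 1195.1923 − 701 = 494.1923; wedge = 91.348 − 65.65 = 25.698.
Deadweight loss = ½ × 494.1923 × 25.698 = 6349.88.

6349.88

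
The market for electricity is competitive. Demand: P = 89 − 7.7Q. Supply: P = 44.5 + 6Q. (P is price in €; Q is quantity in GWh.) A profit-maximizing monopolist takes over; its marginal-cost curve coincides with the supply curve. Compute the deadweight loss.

€9.36

Competitive equilibrium: 89 − 7.7Q = 44.5 + 6Q → Q* = 3.2482, P* = 63.9891.
Marginal revenue: MR = 89 − 15.4Q. Set MR = MC: 89 − 15.4Q = 44.5 + 6Q → Q_m = 2.0794.
Price P_m = 89 − 7.7·2.0794 = 72.9886; MC(Q_m) = 44.5 + 6·2.0794 = 56.9764.
Competitive Q* = 3.2482, so ΔQ = 1.1688; wedge = 72.9886 − 56.9764 = 16.0122.
The triangle = ½ × 1.1688 × 16.0122 = €9.36.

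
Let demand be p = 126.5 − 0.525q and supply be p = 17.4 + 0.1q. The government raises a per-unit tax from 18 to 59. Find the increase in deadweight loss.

2525.60

Competitive equilibrium: 126.5 − 0.525q = 17.4 + 0.1q → q* = 174.56, p* = 34.856.
For a per-unit tax t: Δq = t/0.625, so DWL = ½·t·(t/0.625) = t²/1.25.
At t = 18: DWL = 259.2. At t = 59: DWL = 2784.8.
Increase = 2784.8 − 259.2 = 2525.60.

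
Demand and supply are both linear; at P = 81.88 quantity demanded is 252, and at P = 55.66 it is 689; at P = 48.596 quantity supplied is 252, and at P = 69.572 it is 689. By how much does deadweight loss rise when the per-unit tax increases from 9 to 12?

291.67

Demand slope = (55.66 − 81.88)/(689 − 252) = −0.06, so P = 97 − 0.06Q.
Supply slope = (69.572 − 48.596)/(689 − 252) = 0.048, so P = 36.5 + 0.048Q.
Competitive equilibrium: 97 − 0.06Q = 36.5 + 0.048Q → Q* = 560.1852, P* = 63.3889.
For a per-unit tax t: ΔQ = t/0.108, so DWL = ½·t·(t/0.108) = t²/0.216.
At t = 9: DWL = 375. At t = 12: DWL = 666.667.
Increase = 666.667 − 375 = 291.67.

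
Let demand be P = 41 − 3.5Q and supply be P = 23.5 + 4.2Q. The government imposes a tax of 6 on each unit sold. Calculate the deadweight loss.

Competitive equilibrium: 41 − 3.5Q = 23.5 + 4.2Q → Q* = 2.2727, P* = 33.0455.
With the tax, the buyer price exceeds the seller price by 6: (41 − 3.5Q) − (23.5 + 4.2Q) = 6 → Q' = 1.4935.
ΔQ = 2.2727 − 1.4935 = 0.7792; the wedge equals the tax, 6.
The triangle = ½ × 0.7792 × 6 = 2.34.

2.34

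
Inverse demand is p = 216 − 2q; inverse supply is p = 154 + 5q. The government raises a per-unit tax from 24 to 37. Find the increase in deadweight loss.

Competitive equilibrium: 216 − 2q = 154 + 5q → q* = 8.8571, p* = 198.2857.
For a per-unit tax t: Δq = t/7, so DWL = ½·t·(t/7) = t²/14.
At t = 24: DWL = 41.143. At t = 37: DWL = 97.786.
Increase = 97.786 − 41.143 = 56.64.

56.64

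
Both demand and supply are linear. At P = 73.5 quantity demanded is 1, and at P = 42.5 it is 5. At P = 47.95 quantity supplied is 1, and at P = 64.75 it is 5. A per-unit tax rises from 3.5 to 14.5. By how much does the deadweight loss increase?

8.28

Demand slope = (42.5 − 73.5)/(5 − 1) = −7.75, so P = 81.25 − 7.75Q.
Supply slope = (64.75 − 47.95)/(5 − 1) = 4.2, so P = 43.75 + 4.2Q.
Competitive equilibrium: 81.25 − 7.75Q = 43.75 + 4.2Q → Q* = 3.1381, P* = 56.9299.
For a per-unit tax t: ΔQ = t/11.95, so DWL = ½·t·(t/11.95) = t²/23.9.
At t = 3.5: DWL = 0.513. At t = 14.5: DWL = 8.797.
Increase = 8.797 − 0.513 = 8.28.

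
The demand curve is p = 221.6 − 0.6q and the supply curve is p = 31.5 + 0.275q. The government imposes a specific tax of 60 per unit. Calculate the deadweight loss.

Competitive equilibrium: 221.6 − 0.6q = 31.5 + 0.275q → q* = 217.2571, p* = 91.2457.
With the tax, the buyer price exceeds the seller price by 60: (221.6 − 0.6q) − (31.5 + 0.275q) = 60 → q' = 148.6857.
Δq = 217.2571 − 148.6857 = 68.5714; the wedge equals the tax, 60.
The triangle = ½ × 68.5714 × 60 = 2057.14.

2057.14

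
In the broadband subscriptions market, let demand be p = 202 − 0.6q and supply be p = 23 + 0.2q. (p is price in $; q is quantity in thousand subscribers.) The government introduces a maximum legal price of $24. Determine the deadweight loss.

Competitive equilibrium: 202 − 0.6q = 23 + 0.2q → q* = 223.75, p* = 67.75.
At the ceiling p = 24, quantity supplied = (24 − 23)/0.2 = 5.
Willingness to pay at q' = 5: 202 − 0.6·5 = 199.
Δq = 223.75 − 5 = 218.75; wedge = 199 − 24 = 175.
The triangle = ½ × 218.75 × 175 = $19140.625 thousand.

$19140.625 thousand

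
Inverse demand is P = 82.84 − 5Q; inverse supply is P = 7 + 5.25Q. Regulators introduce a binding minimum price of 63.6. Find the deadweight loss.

64.63

Competitive equilibrium: 82.84 − 5Q = 7 + 5.25Q → Q* = 7.39902, P* = 45.84488.
At the floor P = 63.6, quantity demanded = (82.84 − 63.6)/5 = 3.848.
Sellers' marginal cost at Q' = 3.848: 7 + 5.25·3.848 = 27.202.
ΔQ = 7.39902 − 3.848 = 3.55102; wedge = 63.6 − 27.202 = 36.398.
The triangle = ½ × 3.55102 × 36.398 = 64.63.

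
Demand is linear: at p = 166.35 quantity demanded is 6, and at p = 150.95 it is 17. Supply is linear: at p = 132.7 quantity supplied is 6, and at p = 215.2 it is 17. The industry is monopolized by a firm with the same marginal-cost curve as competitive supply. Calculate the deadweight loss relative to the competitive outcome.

7.87

Demand slope = (150.95 − 166.35)/(17 − 6) = −1.4, so p = 174.75 − 1.4q.
Supply slope = (215.2 − 132.7)/(17 − 6) = 7.5, so p = 87.7 + 7.5q.
Competitive equilibrium: 174.75 − 1.4q = 87.7 + 7.5q → q* = 9.780899, p* = 161.056742.
Marginal revenue: MR = 174.75 − 2.8q. Set MR = MC: 174.75 − 2.8q = 87.7 + 7.5q → q_m = 8.451456.
Price p_m = 174.75 − 1.4·8.451456 = 162.917962; MC(q_m) = 87.7 + 7.5·8.451456 = 151.08592.
Competitive q* = 9.780899, so Δq = 1.329443; wedge = 162.917962 − 151.08592 = 11.832042.
Welfare loss = ½ × 1.329443 × 11.832042 = 7.87.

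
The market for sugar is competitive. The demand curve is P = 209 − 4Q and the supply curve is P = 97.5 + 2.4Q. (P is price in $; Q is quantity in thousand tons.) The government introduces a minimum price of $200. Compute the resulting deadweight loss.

$736.59 thousand

Competitive equilibrium: 209 − 4Q = 97.5 + 2.4Q → Q* = 17.42188, P* = 139.3125.
At the floor P = 200, quantity demanded = (209 − 200)/4 = 2.25.
Sellers' marginal cost at Q' = 2.25: 97.5 + 2.4·2.25 = 102.9.
ΔQ = 17.42188 − 2.25 = 15.17188; wedge = 200 − 102.9 = 97.1.
Deadweight loss = ½ × 15.17188 × 97.1 = $736.59 thousand.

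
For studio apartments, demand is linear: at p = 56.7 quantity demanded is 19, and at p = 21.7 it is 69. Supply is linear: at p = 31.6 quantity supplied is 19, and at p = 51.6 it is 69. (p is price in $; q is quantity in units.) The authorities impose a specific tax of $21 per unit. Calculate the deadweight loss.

Demand slope = (21.7 − 56.7)/(69 − 19) = −0.7, so p = 70 − 0.7q.
Supply slope = (51.6 − 31.6)/(69 − 19) = 0.4, so p = 24 + 0.4q.
Competitive equilibrium: 70 − 0.7q = 24 + 0.4q → q* = 41.8182, p* = 40.7273.
With the tax, the buyer price exceeds the seller price by 21: (70 − 0.7q) − (24 + 0.4q) = 21 → q' = 22.7273.
Δq = 41.8182 − 22.7273 = 19.0909; the wedge equals the tax, 21.
DWL = ½ × 19.0909 × 21 = $200.45.

$200.45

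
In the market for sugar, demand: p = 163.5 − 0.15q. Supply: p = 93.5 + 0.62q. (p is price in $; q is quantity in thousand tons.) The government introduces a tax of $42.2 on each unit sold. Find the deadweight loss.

$1156.39 thousand

Competitive equilibrium: 163.5 − 0.15q = 93.5 + 0.62q → q* = 90.9091, p* = 149.8636.
With the tax, the buyer price exceeds the seller price by 42.2: (163.5 − 0.15q) − (93.5 + 0.62q) = 42.2 → q' = 36.1039.
Δq = 90.9091 − 36.1039 = 54.8052; the wedge equals the tax, 42.2.
DWL = ½ × 54.8052 × 42.2 = $1156.39 thousand.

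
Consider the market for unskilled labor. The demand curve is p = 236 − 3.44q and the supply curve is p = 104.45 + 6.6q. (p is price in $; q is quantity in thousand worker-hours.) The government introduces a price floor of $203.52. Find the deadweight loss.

Competitive equilibrium: 236 − 3.44q = 104.45 + 6.6q → q* = 13.1026, p* = 190.9271.
At the floor p = 203.52, quantity demanded = (236 − 203.52)/3.44 = 9.4419.
Sellers' marginal cost at q' = 9.4419: 104.45 + 6.6·9.4419 = 166.7665.
Δq = 13.1026 − 9.4419 = 3.6607; wedge = 203.52 − 166.7665 = 36.7535.
The triangle = ½ × 3.6607 × 36.7535 = $67.27 thousand.

$67.27 thousand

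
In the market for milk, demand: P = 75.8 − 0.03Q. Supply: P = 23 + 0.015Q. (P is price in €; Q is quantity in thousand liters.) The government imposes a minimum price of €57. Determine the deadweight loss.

Competitive equilibrium: 75.8 − 0.03Q = 23 + 0.015Q → Q* = 1173.3333, P* = 40.6.
At the floor P = 57, quantity demanded = (75.8 − 57)/0.03 = 626.6667.
Sellers' marginal cost at Q' = 626.6667: 23 + 0.015·626.6667 = 32.4.
ΔQ = 1173.3333 − 626.6667 = 546.6666; wedge = 57 − 32.4 = 24.6.
DWL = ½ × 546.6666 × 24.6 = €6724 thousand.

€6724 thousand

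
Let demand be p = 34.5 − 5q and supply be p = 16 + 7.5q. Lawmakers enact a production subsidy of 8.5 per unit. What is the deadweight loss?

Competitive equilibrium: 34.5 − 5q = 16 + 7.5q → q* = 1.48, p* = 27.1.
The subsidy lowers effective supply by 8.5: p = 7.5 + 7.5q.
New quantity: 34.5 − 5q = 7.5 + 7.5q → q' = 2.16.
Overproduction Δq = 2.16 − 1.48 = 0.68; wedge = subsidy = 8.5.
The triangle = ½ × 0.68 × 8.5 = 2.89.

2.89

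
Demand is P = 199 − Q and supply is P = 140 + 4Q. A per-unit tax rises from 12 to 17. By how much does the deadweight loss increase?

14.50

Competitive equilibrium: 199 − Q = 140 + 4Q → Q* = 11.8, P* = 187.2.
For a per-unit tax t: ΔQ = t/5, so DWL = ½·t·(t/5) = t²/10.
At t = 12: DWL = 14.4. At t = 17: DWL = 28.9.
Increase = 28.9 − 14.4 = 14.50.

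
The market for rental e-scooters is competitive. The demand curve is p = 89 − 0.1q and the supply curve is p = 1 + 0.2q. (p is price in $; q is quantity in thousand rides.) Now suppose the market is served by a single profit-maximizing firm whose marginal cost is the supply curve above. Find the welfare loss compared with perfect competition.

$806.67 thousand

Competitive equilibrium: 89 − 0.1q = 1 + 0.2q → q* = 293.3333, p* = 59.6667.
Marginal revenue: MR = 89 − 0.2q. Set MR = MC: 89 − 0.2q = 1 + 0.2q → q_m = 220.
Price p_m = 89 − 0.1·220 = 67; MC(q_m) = 1 + 0.2·220 = 45.
Competitive q* = 293.3333, so Δq = 73.3333; wedge = 67 − 45 = 22.
Welfare loss = ½ × 73.3333 × 22 = $806.67 thousand.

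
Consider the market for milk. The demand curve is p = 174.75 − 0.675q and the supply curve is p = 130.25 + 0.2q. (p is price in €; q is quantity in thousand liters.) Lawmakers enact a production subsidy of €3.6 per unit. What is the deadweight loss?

Competitive equilibrium: 174.75 − 0.675q = 130.25 + 0.2q → q* = 50.8571, p* = 140.4214.
The subsidy lowers effective supply by 3.6: p = 126.65 + 0.2q.
New quantity: 174.75 − 0.675q = 126.65 + 0.2q → q' = 54.9714.
Overproduction Δq = 54.9714 − 50.8571 = 4.1143; wedge = subsidy = 3.6.
Welfare loss = ½ × 4.1143 × 3.6 = €7.41 thousand.

€7.41 thousand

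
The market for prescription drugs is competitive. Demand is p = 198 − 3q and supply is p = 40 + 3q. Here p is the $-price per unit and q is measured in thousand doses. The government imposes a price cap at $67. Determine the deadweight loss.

$901.33 thousand

Competitive equilibrium: 198 − 3q = 40 + 3q → q* = 26.3333, p* = 119.
At the ceiling p = 67, quantity supplied = (67 − 40)/3 = 9.
Willingness to pay at q' = 9: 198 − 3·9 = 171.
Δq = 26.3333 − 9 = 17.3333; wedge = 171 − 67 = 104.
Deadweight loss = ½ × 17.3333 × 104 = $901.33 thousand.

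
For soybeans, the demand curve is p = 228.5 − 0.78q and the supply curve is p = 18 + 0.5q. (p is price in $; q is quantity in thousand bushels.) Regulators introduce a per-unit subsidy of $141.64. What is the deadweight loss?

$7836.68 thousand

Competitive equilibrium: 228.5 − 0.78q = 18 + 0.5q → q* = 164.4531, p* = 100.2266.
The subsidy lowers effective supply by 141.64: p = 0.5q − 123.64.
New quantity: 228.5 − 0.78q = 0.5q − 123.64 → q' = 275.1094.
Overproduction Δq = 275.1094 − 164.4531 = 110.6563; wedge = subsidy = 141.64.
Welfare loss = ½ × 110.6563 × 141.64 = $7836.68 thousand.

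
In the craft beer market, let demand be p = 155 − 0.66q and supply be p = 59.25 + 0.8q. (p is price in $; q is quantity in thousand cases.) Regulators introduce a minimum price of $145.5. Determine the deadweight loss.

$1912.77 thousand

Competitive equilibrium: 155 − 0.66q = 59.25 + 0.8q → q* = 65.58219, p* = 111.71575.
At the floor p = 145.5, quantity demanded = (155 − 145.5)/0.66 = 14.39394.
Sellers' marginal cost at q' = 14.39394: 59.25 + 0.8·14.39394 = 70.76515.
Δq = 65.58219 − 14.39394 = 51.18825; wedge = 145.5 − 70.76515 = 74.73485.
Welfare loss = ½ × 51.18825 × 74.73485 = $1912.77 thousand.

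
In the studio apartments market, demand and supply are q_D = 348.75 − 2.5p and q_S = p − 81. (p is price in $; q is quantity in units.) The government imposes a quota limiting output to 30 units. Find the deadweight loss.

$97.23

In inverse form: demand p = 139.5 − 0.4q, supply p = 81 + q.
Competitive equilibrium: 139.5 − 0.4q = 81 + q → q* = 41.7857, p* = 122.7857.
At q = 30: demand price = 139.5 − 0.4·30 = 127.5; supply price = 81 + 1·30 = 111.
Δq = 41.7857 − 30 = 11.7857; wedge = 127.5 − 111 = 16.5.
DWL = ½ × 11.7857 × 16.5 = $97.23.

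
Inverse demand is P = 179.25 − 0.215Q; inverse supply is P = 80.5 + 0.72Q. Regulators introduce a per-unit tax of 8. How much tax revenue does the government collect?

776.47

Competitive equilibrium: 179.25 − 0.215Q = 80.5 + 0.72Q → Q* = 105.615, P* = 156.5428.
With the tax, the buyer price exceeds the seller price by 8: (179.25 − 0.215Q) − (80.5 + 0.72Q) = 8 → Q' = 97.0588.
Tax revenue = 8 × 97.0588 = 776.47.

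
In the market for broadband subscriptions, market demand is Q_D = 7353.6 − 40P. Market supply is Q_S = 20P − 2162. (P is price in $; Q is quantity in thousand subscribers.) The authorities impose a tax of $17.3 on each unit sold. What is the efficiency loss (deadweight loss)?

In inverse form: demand P = 183.84 − 0.025Q, supply P = 108.1 + 0.05Q.
Competitive equilibrium: 183.84 − 0.025Q = 108.1 + 0.05Q → Q* = 1009.8667, P* = 158.5933.
With the tax, the buyer price exceeds the seller price by 17.3: (183.84 − 0.025Q) − (108.1 + 0.05Q) = 17.3 → Q' = 779.2.
ΔQ = 1009.8667 − 779.2 = 230.6667; the wedge equals the tax, 17.3.
The triangle = ½ × 230.6667 × 17.3 = $1995.27 thousand.

$1995.27 thousand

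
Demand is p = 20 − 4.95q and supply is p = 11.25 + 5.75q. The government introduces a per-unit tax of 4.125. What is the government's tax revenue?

1.78

Competitive equilibrium: 20 − 4.95q = 11.25 + 5.75q → q* = 0.8178, p* = 15.9521.
With the tax, the buyer price exceeds the seller price by 4.125: (20 − 4.95q) − (11.25 + 5.75q) = 4.125 → q' = 0.4322.
Tax revenue = 4.125 × 0.4322 = 1.78.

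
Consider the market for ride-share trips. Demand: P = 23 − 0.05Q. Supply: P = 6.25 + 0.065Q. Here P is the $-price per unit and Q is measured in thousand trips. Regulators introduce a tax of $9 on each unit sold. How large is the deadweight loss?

$352.17 thousand

Competitive equilibrium: 23 − 0.05Q = 6.25 + 0.065Q → Q* = 145.6522, P* = 15.7174.
With the tax, the buyer price exceeds the seller price by 9: (23 − 0.05Q) − (6.25 + 0.065Q) = 9 → Q' = 67.3913.
ΔQ = 145.6522 − 67.3913 = 78.2609; the wedge equals the tax, 9.
Welfare loss = ½ × 78.2609 × 9 = $352.17 thousand.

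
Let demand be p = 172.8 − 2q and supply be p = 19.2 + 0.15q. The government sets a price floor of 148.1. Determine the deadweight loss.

3753.74

Competitive equilibrium: 172.8 − 2q = 19.2 + 0.15q → q* = 71.4419, p* = 29.9163.
At the floor p = 148.1, quantity demanded = (172.8 − 148.1)/2 = 12.35.
Sellers' marginal cost at q' = 12.35: 19.2 + 0.15·12.35 = 21.0525.
Δq = 71.4419 − 12.35 = 59.0919; wedge = 148.1 − 21.0525 = 127.0475.
Deadweight loss = ½ × 59.0919 × 127.0475 = 3753.74.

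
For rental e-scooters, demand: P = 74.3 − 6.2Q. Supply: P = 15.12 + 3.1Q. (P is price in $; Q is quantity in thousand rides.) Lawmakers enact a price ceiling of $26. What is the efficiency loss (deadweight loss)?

Competitive equilibrium: 74.3 − 6.2Q = 15.12 + 3.1Q → Q* = 6.3634, P* = 34.8467.
At the ceiling P = 26, quantity supplied = (26 − 15.12)/3.1 = 3.5097.
Willingness to pay at Q' = 3.5097: 74.3 − 6.2·3.5097 = 52.5399.
ΔQ = 6.3634 − 3.5097 = 2.8537; wedge = 52.5399 − 26 = 26.5399.
Deadweight loss = ½ × 2.8537 × 26.5399 = $37.87 thousand.

$37.87 thousand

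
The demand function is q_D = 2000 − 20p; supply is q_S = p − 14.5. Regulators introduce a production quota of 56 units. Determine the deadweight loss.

In inverse form: demand p = 100 − 0.05q, supply p = 14.5 + q.
Competitive equilibrium: 100 − 0.05q = 14.5 + q → q* = 81.4286, p* = 95.9286.
At q = 56: demand price = 100 − 0.05·56 = 97.2; supply price = 14.5 + 1·56 = 70.5.
Δq = 81.4286 − 56 = 25.4286; wedge = 97.2 − 70.5 = 26.7.
DWL = ½ × 25.4286 × 26.7 = 339.47.

339.47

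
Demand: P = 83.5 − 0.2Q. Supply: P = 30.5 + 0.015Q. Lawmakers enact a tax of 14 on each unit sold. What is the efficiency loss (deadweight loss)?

455.81

Competitive equilibrium: 83.5 − 0.2Q = 30.5 + 0.015Q → Q* = 246.5116, P* = 34.1977.
With the tax, the buyer price exceeds the seller price by 14: (83.5 − 0.2Q) − (30.5 + 0.015Q) = 14 → Q' = 181.3953.
ΔQ = 246.5116 − 181.3953 = 65.1163; the wedge equals the tax, 14.
DWL = ½ × 65.1163 × 14 = 455.81.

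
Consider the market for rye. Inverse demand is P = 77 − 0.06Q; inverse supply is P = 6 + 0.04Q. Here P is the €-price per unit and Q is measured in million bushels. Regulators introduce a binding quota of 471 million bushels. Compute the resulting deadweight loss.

€2856.05 million

Competitive equilibrium: 77 − 0.06Q = 6 + 0.04Q → Q* = 710, P* = 34.4.
At Q = 471: demand price = 77 − 0.06·471 = 48.74; supply price = 6 + 0.04·471 = 24.84.
ΔQ = 710 − 471 = 239; wedge = 48.74 − 24.84 = 23.9.
DWL = ½ × 239 × 23.9 = €2856.05 million.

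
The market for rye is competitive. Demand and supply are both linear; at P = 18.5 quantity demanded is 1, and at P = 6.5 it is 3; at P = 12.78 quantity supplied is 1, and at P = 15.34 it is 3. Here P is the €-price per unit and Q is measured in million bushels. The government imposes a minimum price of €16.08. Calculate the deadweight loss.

Demand slope = (6.5 − 18.5)/(3 − 1) = −6, so P = 24.5 − 6Q.
Supply slope = (15.34 − 12.78)/(3 − 1) = 1.28, so P = 11.5 + 1.28Q.
Competitive equilibrium: 24.5 − 6Q = 11.5 + 1.28Q → Q* = 1.7857, P* = 13.7857.
At the floor P = 16.08, quantity demanded = (24.5 − 16.08)/6 = 1.4033.
Sellers' marginal cost at Q' = 1.4033: 11.5 + 1.28·1.4033 = 13.2962.
ΔQ = 1.7857 − 1.4033 = 0.3824; wedge = 16.08 − 13.2962 = 2.7838.
The triangle = ½ × 0.3824 × 2.7838 = €0.53 million.

€0.53 million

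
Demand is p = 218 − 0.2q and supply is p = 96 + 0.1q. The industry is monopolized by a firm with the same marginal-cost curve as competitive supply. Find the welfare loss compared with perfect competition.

3969.07

Competitive equilibrium: 218 − 0.2q = 96 + 0.1q → q* = 406.6667, p* = 136.6667.
Marginal revenue: MR = 218 − 0.4q. Set MR = MC: 218 − 0.4q = 96 + 0.1q → q_m = 244.
Price p_m = 218 − 0.2·244 = 169.2; MC(q_m) = 96 + 0.1·244 = 120.4.
Competitive q* = 406.6667, so Δq = 162.6667; wedge = 169.2 − 120.4 = 48.8.
The triangle = ½ × 162.6667 × 48.8 = 3969.07.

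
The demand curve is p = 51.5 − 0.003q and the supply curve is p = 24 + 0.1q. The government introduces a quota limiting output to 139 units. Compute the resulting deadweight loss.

Competitive equilibrium: 51.5 − 0.003q = 24 + 0.1q → q* = 266.9903, p* = 50.699.
At q = 139: demand price = 51.5 − 0.003·139 = 51.083; supply price = 24 + 0.1·139 = 37.9.
Δq = 266.9903 − 139 = 127.9903; wedge = 51.083 − 37.9 = 13.183.
DWL = ½ × 127.9903 × 13.183 = 843.65.

843.65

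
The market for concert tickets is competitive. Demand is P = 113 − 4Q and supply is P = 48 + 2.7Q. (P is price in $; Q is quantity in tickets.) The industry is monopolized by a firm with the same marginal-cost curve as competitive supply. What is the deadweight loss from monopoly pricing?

Competitive equilibrium: 113 − 4Q = 48 + 2.7Q → Q* = 9.7015, P* = 74.194.
Marginal revenue: MR = 113 − 8Q. Set MR = MC: 113 − 8Q = 48 + 2.7Q → Q_m = 6.0748.
Price P_m = 113 − 4·6.0748 = 88.7008; MC(Q_m) = 48 + 2.7·6.0748 = 64.402.
Competitive Q* = 9.7015, so ΔQ = 3.6267; wedge = 88.7008 − 64.402 = 24.2988.
DWL = ½ × 3.6267 × 24.2988 = $44.06.

$44.06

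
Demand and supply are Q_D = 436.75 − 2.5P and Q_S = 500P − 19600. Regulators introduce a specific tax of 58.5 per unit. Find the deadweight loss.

In inverse form: demand P = 174.7 − 0.4Q, supply P = 39.2 + 0.002Q.
Competitive equilibrium: 174.7 − 0.4Q = 39.2 + 0.002Q → Q* = 337.0647, P* = 39.8741.
With the tax, the buyer price exceeds the seller price by 58.5: (174.7 − 0.4Q) − (39.2 + 0.002Q) = 58.5 → Q' = 191.5423.
ΔQ = 337.0647 − 191.5423 = 145.5224; the wedge equals the tax, 58.5.
The triangle = ½ × 145.5224 × 58.5 = 4256.53.

4256.53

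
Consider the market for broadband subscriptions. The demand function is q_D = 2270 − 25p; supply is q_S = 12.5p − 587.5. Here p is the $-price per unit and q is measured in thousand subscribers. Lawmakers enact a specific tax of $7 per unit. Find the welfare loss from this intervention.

$204.17 thousand

In inverse form: demand p = 90.8 − 0.04q, supply p = 47 + 0.08q.
Competitive equilibrium: 90.8 − 0.04q = 47 + 0.08q → q* = 365, p* = 76.2.
With the tax, the buyer price exceeds the seller price by 7: (90.8 − 0.04q) − (47 + 0.08q) = 7 → q' = 306.6667.
Δq = 365 − 306.6667 = 58.3333; the wedge equals the tax, 7.
Deadweight loss = ½ × 58.3333 × 7 = $204.17 thousand.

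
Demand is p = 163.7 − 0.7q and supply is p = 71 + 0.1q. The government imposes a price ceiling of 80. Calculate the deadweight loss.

Competitive equilibrium: 163.7 − 0.7q = 71 + 0.1q → q* = 115.875, p* = 82.5875.
At the ceiling p = 80, quantity supplied = (80 − 71)/0.1 = 90.
Willingness to pay at q' = 90: 163.7 − 0.7·90 = 100.7.
Δq = 115.875 − 90 = 25.875; wedge = 100.7 − 80 = 20.7.
Deadweight loss = ½ × 25.875 × 20.7 = 267.81.

267.81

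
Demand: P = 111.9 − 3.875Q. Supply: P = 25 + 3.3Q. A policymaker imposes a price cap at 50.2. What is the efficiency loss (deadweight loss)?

71.85

Competitive equilibrium: 111.9 − 3.875Q = 25 + 3.3Q → Q* = 12.1115, P* = 64.9679.
At the ceiling P = 50.2, quantity supplied = (50.2 − 25)/3.3 = 7.6364.
Willingness to pay at Q' = 7.6364: 111.9 − 3.875·7.6364 = 82.309.
ΔQ = 12.1115 − 7.6364 = 4.4751; wedge = 82.309 − 50.2 = 32.109.
DWL = ½ × 4.4751 × 32.109 = 71.85.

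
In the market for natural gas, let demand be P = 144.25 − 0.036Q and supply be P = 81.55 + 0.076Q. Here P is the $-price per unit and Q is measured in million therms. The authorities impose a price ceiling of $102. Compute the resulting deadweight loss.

$4733.75 million

Competitive equilibrium: 144.25 − 0.036Q = 81.55 + 0.076Q → Q* = 559.8214, P* = 124.0964.
At the ceiling P = 102, quantity supplied = (102 − 81.55)/0.076 = 269.0789.
Willingness to pay at Q' = 269.0789: 144.25 − 0.036·269.0789 = 134.5632.
ΔQ = 559.8214 − 269.0789 = 290.7425; wedge = 134.5632 − 102 = 32.5632.
Deadweight loss = ½ × 290.7425 × 32.5632 = $4733.75 million.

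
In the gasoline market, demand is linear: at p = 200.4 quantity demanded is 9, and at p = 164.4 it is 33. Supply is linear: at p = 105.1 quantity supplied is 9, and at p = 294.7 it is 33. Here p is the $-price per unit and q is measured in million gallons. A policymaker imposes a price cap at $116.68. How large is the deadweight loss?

Demand slope = (164.4 − 200.4)/(33 − 9) = −1.5, so p = 213.9 − 1.5q.
Supply slope = (294.7 − 105.1)/(33 − 9) = 7.9, so p = 34 + 7.9q.
Competitive equilibrium: 213.9 − 1.5q = 34 + 7.9q → q* = 19.1383, p* = 185.1926.
At the ceiling p = 116.68, quantity supplied = (116.68 − 34)/7.9 = 10.4658.
Willingness to pay at q' = 10.4658: 213.9 − 1.5·10.4658 = 198.2013.
Δq = 19.1383 − 10.4658 = 8.6725; wedge = 198.2013 − 116.68 = 81.5213.
Deadweight loss = ½ × 8.6725 × 81.5213 = $353.50 million.

$353.50 million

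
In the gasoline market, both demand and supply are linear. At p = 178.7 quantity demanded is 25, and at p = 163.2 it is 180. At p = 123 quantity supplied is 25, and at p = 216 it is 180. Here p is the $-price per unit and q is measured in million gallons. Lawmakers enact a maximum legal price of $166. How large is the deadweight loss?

$21.87 million

Demand slope = (163.2 − 178.7)/(180 − 25) = −0.1, so p = 181.2 − 0.1q.
Supply slope = (216 − 123)/(180 − 25) = 0.6, so p = 108 + 0.6q.
Competitive equilibrium: 181.2 − 0.1q = 108 + 0.6q → q* = 104.5714, p* = 170.7429.
At the ceiling p = 166, quantity supplied = (166 − 108)/0.6 = 96.6667.
Willingness to pay at q' = 96.6667: 181.2 − 0.1·96.6667 = 171.5333.
Δq = 104.5714 − 96.6667 = 7.9047; wedge = 171.5333 − 166 = 5.5333.
Deadweight loss = ½ × 7.9047 × 5.5333 = $21.87 million.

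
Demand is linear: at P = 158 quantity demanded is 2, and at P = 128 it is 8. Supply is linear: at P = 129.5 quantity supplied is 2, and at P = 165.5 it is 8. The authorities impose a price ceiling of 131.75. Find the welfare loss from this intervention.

Demand slope = (128 − 158)/(8 − 2) = −5, so P = 168 − 5Q.
Supply slope = (165.5 − 129.5)/(8 − 2) = 6, so P = 117.5 + 6Q.
Competitive equilibrium: 168 − 5Q = 117.5 + 6Q → Q* = 4.5909, P* = 145.0455.
At the ceiling P = 131.75, quantity supplied = (131.75 − 117.5)/6 = 2.375.
Willingness to pay at Q' = 2.375: 168 − 5·2.375 = 156.125.
ΔQ = 4.5909 − 2.375 = 2.2159; wedge = 156.125 − 131.75 = 24.375.
Deadweight loss = ½ × 2.2159 × 24.375 = 27.01.

27.01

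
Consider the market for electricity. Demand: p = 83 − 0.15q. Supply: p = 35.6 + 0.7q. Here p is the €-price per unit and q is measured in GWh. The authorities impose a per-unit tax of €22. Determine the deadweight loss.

€284.71

Competitive equilibrium: 83 − 0.15q = 35.6 + 0.7q → q* = 55.7647, p* = 74.6353.
With the tax, the buyer price exceeds the seller price by 22: (83 − 0.15q) − (35.6 + 0.7q) = 22 → q' = 29.8824.
Δq = 55.7647 − 29.8824 = 25.8823; the wedge equals the tax, 22.
The triangle = ½ × 25.8823 × 22 = €284.71.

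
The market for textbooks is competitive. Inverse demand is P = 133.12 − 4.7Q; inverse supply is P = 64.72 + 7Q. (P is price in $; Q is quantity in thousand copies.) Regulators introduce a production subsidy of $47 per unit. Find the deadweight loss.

$94.40 thousand

Competitive equilibrium: 133.12 − 4.7Q = 64.72 + 7Q → Q* = 5.8462, P* = 105.6431.
The subsidy lowers effective supply by 47: P = 17.72 + 7Q.
New quantity: 133.12 − 4.7Q = 17.72 + 7Q → Q' = 9.8632.
Overproduction ΔQ = 9.8632 − 5.8462 = 4.017; wedge = subsidy = 47.
DWL = ½ × 4.017 × 47 = $94.40 thousand.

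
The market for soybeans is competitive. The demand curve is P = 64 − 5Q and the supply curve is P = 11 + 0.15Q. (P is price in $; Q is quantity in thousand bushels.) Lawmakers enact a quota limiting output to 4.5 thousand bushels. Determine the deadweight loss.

Competitive equilibrium: 64 − 5Q = 11 + 0.15Q → Q* = 10.2913, P* = 12.5437.
At Q = 4.5: demand price = 64 − 5·4.5 = 41.5; supply price = 11 + 0.15·4.5 = 11.675.
ΔQ = 10.2913 − 4.5 = 5.7913; wedge = 41.5 − 11.675 = 29.825.
Welfare loss = ½ × 5.7913 × 29.825 = $86.36 thousand.

$86.36 thousand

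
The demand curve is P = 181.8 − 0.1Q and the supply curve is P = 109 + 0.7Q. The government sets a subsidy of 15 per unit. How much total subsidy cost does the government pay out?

1646.25

Competitive equilibrium: 181.8 − 0.1Q = 109 + 0.7Q → Q* = 91, P* = 172.7.
The subsidy lowers effective supply by 15: P = 94 + 0.7Q.
New quantity: 181.8 − 0.1Q = 94 + 0.7Q → Q' = 109.75.
Total subsidy cost = 15 × 109.75 = 1646.25.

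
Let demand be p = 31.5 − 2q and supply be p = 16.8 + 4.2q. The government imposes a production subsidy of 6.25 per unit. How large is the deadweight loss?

Competitive equilibrium: 31.5 − 2q = 16.8 + 4.2q → q* = 2.371, p* = 26.7581.
The subsidy lowers effective supply by 6.25: p = 10.55 + 4.2q.
New quantity: 31.5 − 2q = 10.55 + 4.2q → q' = 3.379.
Overproduction Δq = 3.379 − 2.371 = 1.008; wedge = subsidy = 6.25.
Welfare loss = ½ × 1.008 × 6.25 = 3.15.

3.15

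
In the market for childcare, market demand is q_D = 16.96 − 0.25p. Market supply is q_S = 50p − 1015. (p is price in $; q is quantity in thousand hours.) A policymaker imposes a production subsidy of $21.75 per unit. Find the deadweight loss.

$58.84 thousand

In inverse form: demand p = 67.84 − 4q, supply p = 20.3 + 0.02q.
Competitive equilibrium: 67.84 − 4q = 20.3 + 0.02q → q* = 11.8259, p* = 20.5365.
The subsidy lowers effective supply by 21.75: p = 0.02q − 1.45.
New quantity: 67.84 − 4q = 0.02q − 1.45 → q' = 17.2363.
Overproduction Δq = 17.2363 − 11.8259 = 5.4104; wedge = subsidy = 21.75.
Welfare loss = ½ × 5.4104 × 21.75 = $58.84 thousand.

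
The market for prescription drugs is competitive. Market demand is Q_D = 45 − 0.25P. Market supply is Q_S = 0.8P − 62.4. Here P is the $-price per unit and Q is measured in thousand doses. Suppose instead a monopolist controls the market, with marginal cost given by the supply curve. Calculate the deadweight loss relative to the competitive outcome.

$185.29 thousand

In inverse form: demand P = 180 − 4Q, supply P = 78 + 1.25Q.
Competitive equilibrium: 180 − 4Q = 78 + 1.25Q → Q* = 19.4286, P* = 102.2857.
Marginal revenue: MR = 180 − 8Q. Set MR = MC: 180 − 8Q = 78 + 1.25Q → Q_m = 11.027.
Price P_m = 180 − 4·11.027 = 135.892; MC(Q_m) = 78 + 1.25·11.027 = 91.7838.
Competitive Q* = 19.4286, so ΔQ = 8.4016; wedge = 135.892 − 91.7838 = 44.1082.
DWL = ½ × 8.4016 × 44.1082 = $185.29 thousand.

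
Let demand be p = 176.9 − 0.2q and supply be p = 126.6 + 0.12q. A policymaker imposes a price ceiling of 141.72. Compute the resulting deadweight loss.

Competitive equilibrium: 176.9 − 0.2q = 126.6 + 0.12q → q* = 157.1875, p* = 145.4625.
At the ceiling p = 141.72, quantity supplied = (141.72 − 126.6)/0.12 = 126.
Willingness to pay at q' = 126: 176.9 − 0.2·126 = 151.7.
Δq = 157.1875 − 126 = 31.1875; wedge = 151.7 − 141.72 = 9.98.
DWL = ½ × 31.1875 × 9.98 = 155.63.

155.63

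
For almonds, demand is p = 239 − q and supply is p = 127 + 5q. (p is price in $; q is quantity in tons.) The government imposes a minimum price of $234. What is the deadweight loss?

$560.33

Competitive equilibrium: 239 − q = 127 + 5q → q* = 18.6667, p* = 220.3333.
At the floor p = 234, quantity demanded = (239 − 234)/1 = 5.
Sellers' marginal cost at q' = 5: 127 + 5·5 = 152.
Δq = 18.6667 − 5 = 13.6667; wedge = 234 − 152 = 82.
The triangle = ½ × 13.6667 × 82 = $560.33.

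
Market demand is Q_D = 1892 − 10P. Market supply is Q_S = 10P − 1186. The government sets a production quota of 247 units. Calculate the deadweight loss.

In inverse form: demand P = 189.2 − 0.1Q, supply P = 118.6 + 0.1Q.
Competitive equilibrium: 189.2 − 0.1Q = 118.6 + 0.1Q → Q* = 353, P* = 153.9.
At Q = 247: demand price = 189.2 − 0.1·247 = 164.5; supply price = 118.6 + 0.1·247 = 143.3.
ΔQ = 353 − 247 = 106; wedge = 164.5 − 143.3 = 21.2.
DWL = ½ × 106 × 21.2 = 1123.60.

1123.60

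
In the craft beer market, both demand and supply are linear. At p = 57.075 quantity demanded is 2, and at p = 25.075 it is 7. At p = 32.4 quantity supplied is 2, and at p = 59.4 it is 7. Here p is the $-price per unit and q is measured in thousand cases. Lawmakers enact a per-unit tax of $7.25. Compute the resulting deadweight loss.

$2.23 thousand

Demand slope = (25.075 − 57.075)/(7 − 2) = −6.4, so p = 69.875 − 6.4q.
Supply slope = (59.4 − 32.4)/(7 − 2) = 5.4, so p = 21.6 + 5.4q.
Competitive equilibrium: 69.875 − 6.4q = 21.6 + 5.4q → q* = 4.0911, p* = 43.6919.
With the tax, the buyer price exceeds the seller price by 7.25: (69.875 − 6.4q) − (21.6 + 5.4q) = 7.25 → q' = 3.4767.
Δq = 4.0911 − 3.4767 = 0.6144; the wedge equals the tax, 7.25.
DWL = ½ × 0.6144 × 7.25 = $2.23 thousand.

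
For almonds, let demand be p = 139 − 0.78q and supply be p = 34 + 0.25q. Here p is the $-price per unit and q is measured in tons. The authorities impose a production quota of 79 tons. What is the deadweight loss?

Competitive equilibrium: 139 − 0.78q = 34 + 0.25q → q* = 101.9417, p* = 59.4854.
At q = 79: demand price = 139 − 0.78·79 = 77.38; supply price = 34 + 0.25·79 = 53.75.
Δq = 101.9417 − 79 = 22.9417; wedge = 77.38 − 53.75 = 23.63.
DWL = ½ × 22.9417 × 23.63 = $271.06.

$271.06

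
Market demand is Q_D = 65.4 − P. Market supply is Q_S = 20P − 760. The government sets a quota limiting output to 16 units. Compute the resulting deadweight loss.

In inverse form: demand P = 65.4 − Q, supply P = 38 + 0.05Q.
Competitive equilibrium: 65.4 − Q = 38 + 0.05Q → Q* = 26.0952, P* = 39.3048.
At Q = 16: demand price = 65.4 − 1·16 = 49.4; supply price = 38 + 0.05·16 = 38.8.
ΔQ = 26.0952 − 16 = 10.0952; wedge = 49.4 − 38.8 = 10.6.
Deadweight loss = ½ × 10.0952 × 10.6 = 53.50.

53.50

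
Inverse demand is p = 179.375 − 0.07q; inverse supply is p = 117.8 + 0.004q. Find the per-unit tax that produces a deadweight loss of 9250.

Competitive equilibrium: 179.375 − 0.07q = 117.8 + 0.004q → q* = 832.0946, p* = 121.1284.
A tax t gives Δq = t/0.074 and wedge t, so DWL = t²/0.148.
t²/0.148 = 9250 → t² = 1369 → t = 37.

37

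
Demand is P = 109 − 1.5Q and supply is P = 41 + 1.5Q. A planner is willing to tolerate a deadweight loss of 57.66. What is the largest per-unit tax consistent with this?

Competitive equilibrium: 109 − 1.5Q = 41 + 1.5Q → Q* = 22.6667, P* = 75.
A tax t gives ΔQ = t/3 and wedge t, so DWL = t²/6.
t²/6 = 57.66 → t² = 345.96 → t = 18.6.

18.6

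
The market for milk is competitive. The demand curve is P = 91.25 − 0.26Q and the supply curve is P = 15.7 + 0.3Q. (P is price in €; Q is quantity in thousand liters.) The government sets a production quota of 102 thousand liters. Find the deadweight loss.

Competitive equilibrium: 91.25 − 0.26Q = 15.7 + 0.3Q → Q* = 134.9107, P* = 56.1732.
At Q = 102: demand price = 91.25 − 0.26·102 = 64.73; supply price = 15.7 + 0.3·102 = 46.3.
ΔQ = 134.9107 − 102 = 32.9107; wedge = 64.73 − 46.3 = 18.43.
Welfare loss = ½ × 32.9107 × 18.43 = €303.27 thousand.

€303.27 thousand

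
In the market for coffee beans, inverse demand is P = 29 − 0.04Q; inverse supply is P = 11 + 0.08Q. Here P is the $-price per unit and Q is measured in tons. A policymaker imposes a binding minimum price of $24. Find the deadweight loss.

Competitive equilibrium: 29 − 0.04Q = 11 + 0.08Q → Q* = 150, P* = 23.
At the floor P = 24, quantity demanded = (29 − 24)/0.04 = 125.
Sellers' marginal cost at Q' = 125: 11 + 0.08·125 = 21.
ΔQ = 150 − 125 = 25; wedge = 24 − 21 = 3.
The triangle = ½ × 25 × 3 = $37.50.

$37.50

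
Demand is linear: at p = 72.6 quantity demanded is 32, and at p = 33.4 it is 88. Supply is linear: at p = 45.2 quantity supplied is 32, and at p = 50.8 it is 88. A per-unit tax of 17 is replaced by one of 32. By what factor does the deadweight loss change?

3.543

Demand slope = (33.4 − 72.6)/(88 − 32) = −0.7, so p = 95 − 0.7q.
Supply slope = (50.8 − 45.2)/(88 − 32) = 0.1, so p = 42 + 0.1q.
Competitive equilibrium: 95 − 0.7q = 42 + 0.1q → q* = 66.25, p* = 48.625.
For a per-unit tax t: Δq = t/0.8, so DWL = ½·t·(t/0.8) = t²/1.6.
At t = 17: DWL = 180.625. At t = 32: DWL = 640.
Ratio = (32/17)² = 3.543.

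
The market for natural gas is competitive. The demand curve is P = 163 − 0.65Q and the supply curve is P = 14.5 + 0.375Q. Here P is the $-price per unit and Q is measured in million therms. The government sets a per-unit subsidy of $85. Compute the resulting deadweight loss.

$3524.39 million

Competitive equilibrium: 163 − 0.65Q = 14.5 + 0.375Q → Q* = 144.878, P* = 68.8293.
The subsidy lowers effective supply by 85: P = 0.375Q − 70.5.
New quantity: 163 − 0.65Q = 0.375Q − 70.5 → Q' = 227.8049.
Overproduction ΔQ = 227.8049 − 144.878 = 82.9269; wedge = subsidy = 85.
Welfare loss = ½ × 82.9269 × 85 = $3524.39 million.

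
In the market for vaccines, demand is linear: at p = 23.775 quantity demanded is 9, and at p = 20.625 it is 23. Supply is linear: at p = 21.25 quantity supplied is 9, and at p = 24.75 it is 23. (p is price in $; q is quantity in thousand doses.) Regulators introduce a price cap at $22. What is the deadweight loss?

Demand slope = (20.625 − 23.775)/(23 − 9) = −0.225, so p = 25.8 − 0.225q.
Supply slope = (24.75 − 21.25)/(23 − 9) = 0.25, so p = 19 + 0.25q.
Competitive equilibrium: 25.8 − 0.225q = 19 + 0.25q → q* = 14.3158, p* = 22.5789.
At the ceiling p = 22, quantity supplied = (22 − 19)/0.25 = 12.
Willingness to pay at q' = 12: 25.8 − 0.225·12 = 23.1.
Δq = 14.3158 − 12 = 2.3158; wedge = 23.1 − 22 = 1.1.
The triangle = ½ × 2.3158 × 1.1 = $1.27 thousand.

$1.27 thousand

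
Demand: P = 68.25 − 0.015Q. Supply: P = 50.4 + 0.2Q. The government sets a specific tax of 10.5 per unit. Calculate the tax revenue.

Competitive equilibrium: 68.25 − 0.015Q = 50.4 + 0.2Q → Q* = 83.0233, P* = 67.0047.
With the tax, the buyer price exceeds the seller price by 10.5: (68.25 − 0.015Q) − (50.4 + 0.2Q) = 10.5 → Q' = 34.186.
Tax revenue = 10.5 × 34.186 = 358.95.

358.95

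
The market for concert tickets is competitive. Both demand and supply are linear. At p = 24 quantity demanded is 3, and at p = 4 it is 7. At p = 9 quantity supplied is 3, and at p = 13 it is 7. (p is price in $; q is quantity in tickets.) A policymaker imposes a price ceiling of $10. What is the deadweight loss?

$6.75

Demand slope = (4 − 24)/(7 − 3) = −5, so p = 39 − 5q.
Supply slope = (13 − 9)/(7 − 3) = 1, so p = 6 + q.
Competitive equilibrium: 39 − 5q = 6 + q → q* = 5.5, p* = 11.5.
At the ceiling p = 10, quantity supplied = (10 − 6)/1 = 4.
Willingness to pay at q' = 4: 39 − 5·4 = 19.
Δq = 5.5 − 4 = 1.5; wedge = 19 − 10 = 9.
DWL = ½ × 1.5 × 9 = $6.75.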